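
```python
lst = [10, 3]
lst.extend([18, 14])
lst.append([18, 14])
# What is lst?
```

After line 1: lst = [10, 3]
After line 2 (extend unpacks [18, 14]): lst = [10, 3, 18, 14]
After line 3 (append adds [18, 14] as single element): lst = [10, 3, 18, 14, [18, 14]]

[10, 3, 18, 14, [18, 14]]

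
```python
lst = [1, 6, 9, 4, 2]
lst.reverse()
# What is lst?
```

[2, 4, 9, 6, 1]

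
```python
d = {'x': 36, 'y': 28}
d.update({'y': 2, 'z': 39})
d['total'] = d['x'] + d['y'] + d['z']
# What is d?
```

After line 1: d = {'x': 36, 'y': 28}
After line 2 (y overwritten, z added): d = {'x': 36, 'y': 2, 'z': 39}
After line 3 (total = 36 + 2 + 39 = 77): d = {'x': 36, 'y': 2, 'z': 39, 'total': 77}

{'x': 36, 'y': 2, 'z': 39, 'total': 77}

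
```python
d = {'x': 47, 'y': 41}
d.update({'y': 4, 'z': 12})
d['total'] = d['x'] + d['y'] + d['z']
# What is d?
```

After line 1: d = {'x': 47, 'y': 41}
After line 2 (y overwritten, z added): d = {'x': 47, 'y': 4, 'z': 12}
After line 3 (total = 47 + 4 + 12 = 63): d = {'x': 47, 'y': 4, 'z': 12, 'total': 63}

{'x': 47, 'y': 4, 'z': 12, 'total': 63}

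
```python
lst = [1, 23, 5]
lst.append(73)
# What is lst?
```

[1, 23, 5, 73]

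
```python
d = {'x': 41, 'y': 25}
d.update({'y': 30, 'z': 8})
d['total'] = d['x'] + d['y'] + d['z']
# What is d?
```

After line 1: d = {'x': 41, 'y': 25}
After line 2 (y overwritten, z added): d = {'x': 41, 'y': 30, 'z': 8}
After line 3 (total = 41 + 30 + 8 = 79): d = {'x': 41, 'y': 30, 'z': 8, 'total': 79}

{'x': 41, 'y': 30, 'z': 8, 'total': 79}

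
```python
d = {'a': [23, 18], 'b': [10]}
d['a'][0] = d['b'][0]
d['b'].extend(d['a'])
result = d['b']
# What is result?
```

After line 1: d = {'a': [23, 18], 'b': [10]}
After line 2 (a[0] = b[0] = 10): d = {'a': [10, 18], 'b': [10]}
After line 3 (b.extend(a) appends [10, 18]): d = {'a': [10, 18], 'b': [10, 10, 18]}
After line 4: result = d['b'] = [10, 10, 18]

[10, 10, 18]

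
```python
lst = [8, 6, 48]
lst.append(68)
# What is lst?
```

[8, 6, 48, 68]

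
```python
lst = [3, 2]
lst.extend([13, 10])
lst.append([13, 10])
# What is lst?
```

After line 1: lst = [3, 2]
After line 2 (extend unpacks [13, 10]): lst = [3, 2, 13, 10]
After line 3 (append adds [13, 10] as single element): lst = [3, 2, 13, 10, [13, 10]]

[3, 2, 13, 10, [13, 10]]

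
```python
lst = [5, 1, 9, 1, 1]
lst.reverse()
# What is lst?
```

[1, 1, 9, 1, 5]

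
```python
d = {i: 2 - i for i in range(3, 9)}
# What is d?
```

{3: -1, 4: -2, 5: -3, 6: -4, 7: -5, 8: -6}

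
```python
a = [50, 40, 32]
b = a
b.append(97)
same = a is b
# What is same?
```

After line 1: a = [50, 40, 32]
After line 2 (b = a is an alias, same object): a = [50, 40, 32], b = [50, 40, 32]
After line 3 (b.append mutates the shared list): a = [50, 40, 32, 97], b = [50, 40, 32, 97]
After line 4 (same = a is b; same object -> True): same = True

True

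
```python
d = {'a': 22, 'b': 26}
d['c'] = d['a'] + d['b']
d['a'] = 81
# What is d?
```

After line 1: d = {'a': 22, 'b': 26}
After line 2 (d['c'] = 22 + 26): d = {'a': 22, 'b': 26, 'c': 48}
After line 3: d = {'a': 81, 'b': 26, 'c': 48}

{'a': 81, 'b': 26, 'c': 48}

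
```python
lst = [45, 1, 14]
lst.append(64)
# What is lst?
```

[45, 1, 14, 64]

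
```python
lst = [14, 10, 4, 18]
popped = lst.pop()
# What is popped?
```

18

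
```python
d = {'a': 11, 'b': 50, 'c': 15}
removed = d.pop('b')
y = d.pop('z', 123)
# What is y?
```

After line 1: d = {'a': 11, 'b': 50, 'c': 15}
After line 2 (pop 'b' returns 50): d = {'a': 11, 'c': 15}, removed = 50
After line 3 (pop 'z' missing, returns default 123): d = {'a': 11, 'c': 15}, y = 123

123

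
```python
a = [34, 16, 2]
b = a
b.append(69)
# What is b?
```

After line 1: a = [34, 16, 2]
After line 2 (b = a is an alias, same object): a = [34, 16, 2], b = [34, 16, 2]
After line 3 (b.append mutates the shared list): a = [34, 16, 2, 69], b = [34, 16, 2, 69]

[34, 16, 2, 69]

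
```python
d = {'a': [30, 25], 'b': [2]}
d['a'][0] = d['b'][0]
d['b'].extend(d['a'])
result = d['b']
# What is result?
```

After line 1: d = {'a': [30, 25], 'b': [2]}
After line 2 (a[0] = b[0] = 2): d = {'a': [2, 25], 'b': [2]}
After line 3 (b.extend(a) appends [2, 25]): d = {'a': [2, 25], 'b': [2, 2, 25]}
After line 4: result = d['b'] = [2, 2, 25]

[2, 2, 25]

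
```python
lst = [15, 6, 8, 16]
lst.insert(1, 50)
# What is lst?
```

[15, 50, 6, 8, 16]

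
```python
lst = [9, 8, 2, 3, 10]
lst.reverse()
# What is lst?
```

[10, 3, 2, 8, 9]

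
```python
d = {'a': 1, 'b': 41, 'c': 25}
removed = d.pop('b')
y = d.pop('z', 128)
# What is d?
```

After line 1: d = {'a': 1, 'b': 41, 'c': 25}
After line 2 (pop 'b' returns 41): d = {'a': 1, 'c': 25}, removed = 41
After line 3 (pop 'z' missing, returns default 128): d = {'a': 1, 'c': 25}, y = 128

{'a': 1, 'c': 25}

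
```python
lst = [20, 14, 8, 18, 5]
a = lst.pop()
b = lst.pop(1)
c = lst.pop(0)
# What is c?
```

After line 1: lst = [20, 14, 8, 18, 5]
After line 2 (pop() -> a = 5): lst = [20, 14, 8, 18]
After line 3 (pop(1) -> b = 14): lst = [20, 8, 18]
After line 4 (pop(0) -> c = 20): lst = [8, 18]

20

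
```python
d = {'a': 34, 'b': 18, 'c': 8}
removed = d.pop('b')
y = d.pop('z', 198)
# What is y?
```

After line 1: d = {'a': 34, 'b': 18, 'c': 8}
After line 2 (pop 'b' returns 18): d = {'a': 34, 'c': 8}, removed = 18
After line 3 (pop 'z' missing, returns default 198): d = {'a': 34, 'c': 8}, y = 198

198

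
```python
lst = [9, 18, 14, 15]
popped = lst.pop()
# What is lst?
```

[9, 18, 14]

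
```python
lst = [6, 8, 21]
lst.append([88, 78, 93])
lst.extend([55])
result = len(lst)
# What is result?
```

After line 1: lst = [6, 8, 21]
After line 2 (append adds [88, 78, 93] as single element): lst = [6, 8, 21, [88, 78, 93]]
After line 3 (extend unpacks [55], adds 55): lst = [6, 8, 21, [88, 78, 93], 55]
After line 4: result = len(lst) = 5

5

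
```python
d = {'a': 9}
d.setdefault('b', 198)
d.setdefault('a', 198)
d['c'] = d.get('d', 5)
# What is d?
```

After line 1: d = {'a': 9}
After line 2 (setdefault adds 'b'=198): d = {'a': 9, 'b': 198}
After line 3 (setdefault 'a' no-op, already exists): d = {'a': 9, 'b': 198}
After line 4 (get('d', 5) returns default since 'd' not in d): d = {'a': 9, 'b': 198, 'c': 5}

{'a': 9, 'b': 198, 'c': 5}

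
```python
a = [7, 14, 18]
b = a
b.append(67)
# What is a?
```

After line 1: a = [7, 14, 18]
After line 2 (b = a is an alias, same object): a = [7, 14, 18], b = [7, 14, 18]
After line 3 (b.append mutates the shared list): a = [7, 14, 18, 67], b = [7, 14, 18, 67]

[7, 14, 18, 67]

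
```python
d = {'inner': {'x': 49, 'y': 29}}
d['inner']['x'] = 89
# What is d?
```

After line 1: d = {'inner': {'x': 49, 'y': 29}}
After line 2 (inner x overwritten): d = {'inner': {'x': 89, 'y': 29}}

{'inner': {'x': 89, 'y': 29}}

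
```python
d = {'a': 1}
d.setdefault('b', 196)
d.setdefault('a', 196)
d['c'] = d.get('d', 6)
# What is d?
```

After line 1: d = {'a': 1}
After line 2 (setdefault adds 'b'=196): d = {'a': 1, 'b': 196}
After line 3 (setdefault 'a' no-op, already exists): d = {'a': 1, 'b': 196}
After line 4 (get('d', 6) returns default since 'd' not in d): d = {'a': 1, 'b': 196, 'c': 6}

{'a': 1, 'b': 196, 'c': 6}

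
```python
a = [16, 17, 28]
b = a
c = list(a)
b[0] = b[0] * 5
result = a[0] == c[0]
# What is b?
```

After line 1: a = [16, 17, 28]
After line 2 (b = a, alias): a = [16, 17, 28], b = [16, 17, 28]
After line 3 (c = list(a) is a copy, new object): c = [16, 17, 28]
After line 4 (b[0] = 16 * 5 = 80; mutates shared a/b): a = b = [80, 17, 28], c = [16, 17, 28]
After line 5 (a[0] = 80, c[0] = 16; result = False)

[80, 17, 28]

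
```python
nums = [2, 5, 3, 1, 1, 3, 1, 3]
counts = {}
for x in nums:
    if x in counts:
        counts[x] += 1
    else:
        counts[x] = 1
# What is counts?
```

Initial: counts = {}, nums = [2, 5, 3, 1, 1, 3, 1, 3]
See 2: counts = {2: 1}
See 5: counts = {2: 1, 5: 1}
See 3: counts = {2: 1, 5: 1, 3: 1}
See 1: counts = {2: 1, 5: 1, 3: 1, 1: 1}
See 1: counts = {2: 1, 5: 1, 3: 1, 1: 2}
See 3: counts = {2: 1, 5: 1, 3: 2, 1: 2}
See 1: counts = {2: 1, 5: 1, 3: 2, 1: 3}
See 3: counts = {2: 1, 5: 1, 3: 3, 1: 3}

{2: 1, 5: 1, 3: 3, 1: 3}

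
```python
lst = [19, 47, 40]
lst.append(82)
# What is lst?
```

[19, 47, 40, 82]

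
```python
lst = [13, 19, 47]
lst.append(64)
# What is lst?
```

[13, 19, 47, 64]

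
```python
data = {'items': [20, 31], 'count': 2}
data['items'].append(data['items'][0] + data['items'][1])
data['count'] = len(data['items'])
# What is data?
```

After line 1: data = {'items': [20, 31], 'count': 2}
After line 2 (append 20 + 31 = 51): data = {'items': [20, 31, 51], 'count': 2}
After line 3 (count = len(items) = 3): data = {'items': [20, 31, 51], 'count': 3}

{'items': [20, 31, 51], 'count': 3}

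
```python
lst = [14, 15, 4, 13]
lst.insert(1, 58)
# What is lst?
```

[14, 58, 15, 4, 13]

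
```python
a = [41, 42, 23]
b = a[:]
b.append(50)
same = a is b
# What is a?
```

After line 1: a = [41, 42, 23]
After line 2 (b = a[:] is a shallow copy, new object): a = [41, 42, 23], b = [41, 42, 23]
After line 3 (append only mutates b): a = [41, 42, 23], b = [41, 42, 23, 50]
After line 4 (same = a is b; different objects -> False): same = False

[41, 42, 23]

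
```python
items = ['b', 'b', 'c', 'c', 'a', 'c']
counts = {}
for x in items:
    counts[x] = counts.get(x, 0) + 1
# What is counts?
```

Initial: counts = {}, items = ['b', 'b', 'c', 'c', 'a', 'c']
See 'b': counts = {'b': 1}
See 'b': counts = {'b': 2}
See 'c': counts = {'b': 2, 'c': 1}
See 'c': counts = {'b': 2, 'c': 2}
See 'a': counts = {'b': 2, 'c': 2, 'a': 1}
See 'c': counts = {'b': 2, 'c': 3, 'a': 1}

{'b': 2, 'c': 3, 'a': 1}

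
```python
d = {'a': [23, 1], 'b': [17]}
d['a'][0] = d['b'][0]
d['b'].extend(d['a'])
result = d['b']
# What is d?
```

After line 1: d = {'a': [23, 1], 'b': [17]}
After line 2 (a[0] = b[0] = 17): d = {'a': [17, 1], 'b': [17]}
After line 3 (b.extend(a) appends [17, 1]): d = {'a': [17, 1], 'b': [17, 17, 1]}
After line 4: result = d['b'] = [17, 17, 1]

{'a': [17, 1], 'b': [17, 17, 1]}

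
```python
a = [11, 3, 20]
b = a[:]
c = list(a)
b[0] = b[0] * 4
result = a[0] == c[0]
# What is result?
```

After line 1: a = [11, 3, 20]
After line 2 (b = a[:], copy): a = [11, 3, 20], b = [11, 3, 20]
After line 3 (c = list(a) is a copy, new object): c = [11, 3, 20]
After line 4 (b[0] = 11 * 4 = 44; only b mutates (copy)): a = [11, 3, 20], b = [44, 3, 20], c = [11, 3, 20]
After line 5 (a[0] = 11, c[0] = 11; result = True)

True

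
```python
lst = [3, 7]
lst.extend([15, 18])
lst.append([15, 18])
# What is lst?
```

After line 1: lst = [3, 7]
After line 2 (extend unpacks [15, 18]): lst = [3, 7, 15, 18]
After line 3 (append adds [15, 18] as single element): lst = [3, 7, 15, 18, [15, 18]]

[3, 7, 15, 18, [15, 18]]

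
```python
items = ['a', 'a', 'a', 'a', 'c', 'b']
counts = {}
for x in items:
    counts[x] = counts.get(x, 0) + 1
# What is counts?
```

Initial: counts = {}, items = ['a', 'a', 'a', 'a', 'c', 'b']
See 'a': counts = {'a': 1}
See 'a': counts = {'a': 2}
See 'a': counts = {'a': 3}
See 'a': counts = {'a': 4}
See 'c': counts = {'a': 4, 'c': 1}
See 'b': counts = {'a': 4, 'c': 1, 'b': 1}

{'a': 4, 'c': 1, 'b': 1}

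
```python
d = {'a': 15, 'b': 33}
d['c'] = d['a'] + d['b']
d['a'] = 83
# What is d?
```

After line 1: d = {'a': 15, 'b': 33}
After line 2 (d['c'] = 15 + 33): d = {'a': 15, 'b': 33, 'c': 48}
After line 3: d = {'a': 83, 'b': 33, 'c': 48}

{'a': 83, 'b': 33, 'c': 48}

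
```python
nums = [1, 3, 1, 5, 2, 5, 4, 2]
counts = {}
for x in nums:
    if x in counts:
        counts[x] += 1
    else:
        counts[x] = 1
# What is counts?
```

Initial: counts = {}, nums = [1, 3, 1, 5, 2, 5, 4, 2]
See 1: counts = {1: 1}
See 3: counts = {1: 1, 3: 1}
See 1: counts = {1: 2, 3: 1}
See 5: counts = {1: 2, 3: 1, 5: 1}
See 2: counts = {1: 2, 3: 1, 5: 1, 2: 1}
See 5: counts = {1: 2, 3: 1, 5: 2, 2: 1}
See 4: counts = {1: 2, 3: 1, 5: 2, 2: 1, 4: 1}
See 2: counts = {1: 2, 3: 1, 5: 2, 2: 2, 4: 1}

{1: 2, 3: 1, 5: 2, 2: 2, 4: 1}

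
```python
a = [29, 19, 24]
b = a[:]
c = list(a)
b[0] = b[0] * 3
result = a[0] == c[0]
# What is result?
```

After line 1: a = [29, 19, 24]
After line 2 (b = a[:], copy): a = [29, 19, 24], b = [29, 19, 24]
After line 3 (c = list(a) is a copy, new object): c = [29, 19, 24]
After line 4 (b[0] = 29 * 3 = 87; only b mutates (copy)): a = [29, 19, 24], b = [87, 19, 24], c = [29, 19, 24]
After line 5 (a[0] = 29, c[0] = 29; result = True)

True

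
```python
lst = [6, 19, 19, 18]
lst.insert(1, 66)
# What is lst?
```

[6, 66, 19, 19, 18]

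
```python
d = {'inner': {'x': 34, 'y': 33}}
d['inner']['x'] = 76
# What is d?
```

After line 1: d = {'inner': {'x': 34, 'y': 33}}
After line 2 (inner x overwritten): d = {'inner': {'x': 76, 'y': 33}}

{'inner': {'x': 76, 'y': 33}}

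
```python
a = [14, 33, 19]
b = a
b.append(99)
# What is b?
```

After line 1: a = [14, 33, 19]
After line 2 (b = a is an alias, same object): a = [14, 33, 19], b = [14, 33, 19]
After line 3 (b.append mutates the shared list): a = [14, 33, 19, 99], b = [14, 33, 19, 99]

[14, 33, 19, 99]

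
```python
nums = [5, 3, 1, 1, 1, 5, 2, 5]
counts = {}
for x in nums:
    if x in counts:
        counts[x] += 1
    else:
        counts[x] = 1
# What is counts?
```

Initial: counts = {}, nums = [5, 3, 1, 1, 1, 5, 2, 5]
See 5: counts = {5: 1}
See 3: counts = {5: 1, 3: 1}
See 1: counts = {5: 1, 3: 1, 1: 1}
See 1: counts = {5: 1, 3: 1, 1: 2}
See 1: counts = {5: 1, 3: 1, 1: 3}
See 5: counts = {5: 2, 3: 1, 1: 3}
See 2: counts = {5: 2, 3: 1, 1: 3, 2: 1}
See 5: counts = {5: 3, 3: 1, 1: 3, 2: 1}

{5: 3, 3: 1, 1: 3, 2: 1}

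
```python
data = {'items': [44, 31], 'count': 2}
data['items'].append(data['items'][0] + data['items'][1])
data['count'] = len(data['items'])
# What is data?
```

After line 1: data = {'items': [44, 31], 'count': 2}
After line 2 (append 44 + 31 = 75): data = {'items': [44, 31, 75], 'count': 2}
After line 3 (count = len(items) = 3): data = {'items': [44, 31, 75], 'count': 3}

{'items': [44, 31, 75], 'count': 3}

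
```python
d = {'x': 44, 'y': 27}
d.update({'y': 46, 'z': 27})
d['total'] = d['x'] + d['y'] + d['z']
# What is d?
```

After line 1: d = {'x': 44, 'y': 27}
After line 2 (y overwritten, z added): d = {'x': 44, 'y': 46, 'z': 27}
After line 3 (total = 44 + 46 + 27 = 117): d = {'x': 44, 'y': 46, 'z': 27, 'total': 117}

{'x': 44, 'y': 46, 'z': 27, 'total': 117}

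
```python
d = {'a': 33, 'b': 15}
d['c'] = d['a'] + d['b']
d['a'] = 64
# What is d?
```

After line 1: d = {'a': 33, 'b': 15}
After line 2 (d['c'] = 33 + 15): d = {'a': 33, 'b': 15, 'c': 48}
After line 3: d = {'a': 64, 'b': 15, 'c': 48}

{'a': 64, 'b': 15, 'c': 48}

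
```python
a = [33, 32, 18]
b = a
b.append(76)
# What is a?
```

After line 1: a = [33, 32, 18]
After line 2 (b = a is an alias, same object): a = [33, 32, 18], b = [33, 32, 18]
After line 3 (b.append mutates the shared list): a = [33, 32, 18, 76], b = [33, 32, 18, 76]

[33, 32, 18, 76]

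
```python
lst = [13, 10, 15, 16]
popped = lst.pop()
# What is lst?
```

[13, 10, 15]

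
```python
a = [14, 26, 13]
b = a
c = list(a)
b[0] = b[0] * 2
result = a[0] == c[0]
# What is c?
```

After line 1: a = [14, 26, 13]
After line 2 (b = a, alias): a = [14, 26, 13], b = [14, 26, 13]
After line 3 (c = list(a) is a copy, new object): c = [14, 26, 13]
After line 4 (b[0] = 14 * 2 = 28; mutates shared a/b): a = b = [28, 26, 13], c = [14, 26, 13]
After line 5 (a[0] = 28, c[0] = 14; result = False)

[14, 26, 13]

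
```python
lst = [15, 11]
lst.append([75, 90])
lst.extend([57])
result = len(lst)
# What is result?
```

After line 1: lst = [15, 11]
After line 2 (append adds [75, 90] as single element): lst = [15, 11, [75, 90]]
After line 3 (extend unpacks [57], adds 57): lst = [15, 11, [75, 90], 57]
After line 4: result = len(lst) = 4

4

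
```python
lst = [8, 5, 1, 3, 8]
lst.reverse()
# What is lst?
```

[8, 3, 1, 5, 8]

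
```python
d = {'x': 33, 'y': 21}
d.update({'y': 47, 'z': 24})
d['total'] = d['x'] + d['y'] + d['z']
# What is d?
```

After line 1: d = {'x': 33, 'y': 21}
After line 2 (y overwritten, z added): d = {'x': 33, 'y': 47, 'z': 24}
After line 3 (total = 33 + 47 + 24 = 104): d = {'x': 33, 'y': 47, 'z': 24, 'total': 104}

{'x': 33, 'y': 47, 'z': 24, 'total': 104}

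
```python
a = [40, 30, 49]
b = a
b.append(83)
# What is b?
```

After line 1: a = [40, 30, 49]
After line 2 (b = a is an alias, same object): a = [40, 30, 49], b = [40, 30, 49]
After line 3 (b.append mutates the shared list): a = [40, 30, 49, 83], b = [40, 30, 49, 83]

[40, 30, 49, 83]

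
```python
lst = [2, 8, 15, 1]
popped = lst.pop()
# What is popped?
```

1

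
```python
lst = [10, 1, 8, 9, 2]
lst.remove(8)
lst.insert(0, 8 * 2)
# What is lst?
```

After line 1: lst = [10, 1, 8, 9, 2]
After line 2 (remove first 8): lst = [10, 1, 9, 2]
After line 3 (insert 16 at index 0): lst = [16, 10, 1, 9, 2]

[16, 10, 1, 9, 2]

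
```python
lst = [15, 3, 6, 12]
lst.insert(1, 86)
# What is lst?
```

[15, 86, 3, 6, 12]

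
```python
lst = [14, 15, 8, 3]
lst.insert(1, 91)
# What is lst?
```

[14, 91, 15, 8, 3]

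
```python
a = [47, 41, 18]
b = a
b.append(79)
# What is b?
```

After line 1: a = [47, 41, 18]
After line 2 (b = a is an alias, same object): a = [47, 41, 18], b = [47, 41, 18]
After line 3 (b.append mutates the shared list): a = [47, 41, 18, 79], b = [47, 41, 18, 79]

[47, 41, 18, 79]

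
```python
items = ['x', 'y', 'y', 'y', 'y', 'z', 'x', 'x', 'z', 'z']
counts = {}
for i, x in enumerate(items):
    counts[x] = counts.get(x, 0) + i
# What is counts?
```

Initial: counts = {}, items = ['x', 'y', 'y', 'y', 'y', 'z', 'x', 'x', 'z', 'z']
i=0, x='x': counts = {'x': 0}
i=1, x='y': counts = {'x': 0, 'y': 1}
i=2, x='y': counts = {'x': 0, 'y': 3}
i=3, x='y': counts = {'x': 0, 'y': 6}
i=4, x='y': counts = {'x': 0, 'y': 10}
i=5, x='z': counts = {'x': 0, 'y': 10, 'z': 5}
i=6, x='x': counts = {'x': 6, 'y': 10, 'z': 5}
i=7, x='x': counts = {'x': 13, 'y': 10, 'z': 5}
i=8, x='z': counts = {'x': 13, 'y': 10, 'z': 13}
i=9, x='z': counts = {'x': 13, 'y': 10, 'z': 22}

{'x': 13, 'y': 10, 'z': 22}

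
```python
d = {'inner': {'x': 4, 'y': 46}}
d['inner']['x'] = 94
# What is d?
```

After line 1: d = {'inner': {'x': 4, 'y': 46}}
After line 2 (inner x overwritten): d = {'inner': {'x': 94, 'y': 46}}

{'inner': {'x': 94, 'y': 46}}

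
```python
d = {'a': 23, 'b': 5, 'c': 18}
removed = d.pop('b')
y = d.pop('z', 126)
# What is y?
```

After line 1: d = {'a': 23, 'b': 5, 'c': 18}
After line 2 (pop 'b' returns 5): d = {'a': 23, 'c': 18}, removed = 5
After line 3 (pop 'z' missing, returns default 126): d = {'a': 23, 'c': 18}, y = 126

126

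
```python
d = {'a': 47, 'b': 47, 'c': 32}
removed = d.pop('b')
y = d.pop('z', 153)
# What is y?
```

After line 1: d = {'a': 47, 'b': 47, 'c': 32}
After line 2 (pop 'b' returns 47): d = {'a': 47, 'c': 32}, removed = 47
After line 3 (pop 'z' missing, returns default 153): d = {'a': 47, 'c': 32}, y = 153

153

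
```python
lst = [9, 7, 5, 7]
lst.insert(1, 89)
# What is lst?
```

[9, 89, 7, 5, 7]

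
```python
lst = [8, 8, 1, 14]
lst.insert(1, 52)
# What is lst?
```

[8, 52, 8, 1, 14]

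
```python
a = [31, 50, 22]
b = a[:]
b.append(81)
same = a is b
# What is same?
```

After line 1: a = [31, 50, 22]
After line 2 (b = a[:] is a shallow copy, new object): a = [31, 50, 22], b = [31, 50, 22]
After line 3 (append only mutates b): a = [31, 50, 22], b = [31, 50, 22, 81]
After line 4 (same = a is b; different objects -> False): same = False

False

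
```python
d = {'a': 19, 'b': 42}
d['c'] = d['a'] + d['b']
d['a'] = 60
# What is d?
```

After line 1: d = {'a': 19, 'b': 42}
After line 2 (d['c'] = 19 + 42): d = {'a': 19, 'b': 42, 'c': 61}
After line 3: d = {'a': 60, 'b': 42, 'c': 61}

{'a': 60, 'b': 42, 'c': 61}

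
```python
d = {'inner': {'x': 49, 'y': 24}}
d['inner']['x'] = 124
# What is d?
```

After line 1: d = {'inner': {'x': 49, 'y': 24}}
After line 2 (inner x overwritten): d = {'inner': {'x': 124, 'y': 24}}

{'inner': {'x': 124, 'y': 24}}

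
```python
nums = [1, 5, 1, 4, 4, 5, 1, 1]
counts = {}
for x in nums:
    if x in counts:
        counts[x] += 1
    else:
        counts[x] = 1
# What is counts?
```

Initial: counts = {}, nums = [1, 5, 1, 4, 4, 5, 1, 1]
See 1: counts = {1: 1}
See 5: counts = {1: 1, 5: 1}
See 1: counts = {1: 2, 5: 1}
See 4: counts = {1: 2, 5: 1, 4: 1}
See 4: counts = {1: 2, 5: 1, 4: 2}
See 5: counts = {1: 2, 5: 2, 4: 2}
See 1: counts = {1: 3, 5: 2, 4: 2}
See 1: counts = {1: 4, 5: 2, 4: 2}

{1: 4, 5: 2, 4: 2}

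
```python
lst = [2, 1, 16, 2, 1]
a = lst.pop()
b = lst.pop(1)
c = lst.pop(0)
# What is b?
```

After line 1: lst = [2, 1, 16, 2, 1]
After line 2 (pop() -> a = 1): lst = [2, 1, 16, 2]
After line 3 (pop(1) -> b = 1): lst = [2, 16, 2]
After line 4 (pop(0) -> c = 2): lst = [16, 2]

1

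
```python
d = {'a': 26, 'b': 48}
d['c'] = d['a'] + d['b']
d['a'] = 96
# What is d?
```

After line 1: d = {'a': 26, 'b': 48}
After line 2 (d['c'] = 26 + 48): d = {'a': 26, 'b': 48, 'c': 74}
After line 3: d = {'a': 96, 'b': 48, 'c': 74}

{'a': 96, 'b': 48, 'c': 74}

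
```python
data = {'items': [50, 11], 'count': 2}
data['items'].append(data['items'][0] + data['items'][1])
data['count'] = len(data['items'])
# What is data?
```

After line 1: data = {'items': [50, 11], 'count': 2}
After line 2 (append 50 + 11 = 61): data = {'items': [50, 11, 61], 'count': 2}
After line 3 (count = len(items) = 3): data = {'items': [50, 11, 61], 'count': 3}

{'items': [50, 11, 61], 'count': 3}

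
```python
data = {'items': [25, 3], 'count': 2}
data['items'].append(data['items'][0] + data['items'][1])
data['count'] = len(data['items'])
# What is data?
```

After line 1: data = {'items': [25, 3], 'count': 2}
After line 2 (append 25 + 3 = 28): data = {'items': [25, 3, 28], 'count': 2}
After line 3 (count = len(items) = 3): data = {'items': [25, 3, 28], 'count': 3}

{'items': [25, 3, 28], 'count': 3}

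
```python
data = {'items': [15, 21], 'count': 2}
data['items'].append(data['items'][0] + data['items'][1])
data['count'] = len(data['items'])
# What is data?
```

After line 1: data = {'items': [15, 21], 'count': 2}
After line 2 (append 15 + 21 = 36): data = {'items': [15, 21, 36], 'count': 2}
After line 3 (count = len(items) = 3): data = {'items': [15, 21, 36], 'count': 3}

{'items': [15, 21, 36], 'count': 3}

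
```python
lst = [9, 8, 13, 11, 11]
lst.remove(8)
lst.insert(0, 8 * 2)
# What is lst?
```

After line 1: lst = [9, 8, 13, 11, 11]
After line 2 (remove first 8): lst = [9, 13, 11, 11]
After line 3 (insert 16 at index 0): lst = [16, 9, 13, 11, 11]

[16, 9, 13, 11, 11]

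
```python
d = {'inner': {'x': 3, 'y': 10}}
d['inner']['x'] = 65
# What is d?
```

After line 1: d = {'inner': {'x': 3, 'y': 10}}
After line 2 (inner x overwritten): d = {'inner': {'x': 65, 'y': 10}}

{'inner': {'x': 65, 'y': 10}}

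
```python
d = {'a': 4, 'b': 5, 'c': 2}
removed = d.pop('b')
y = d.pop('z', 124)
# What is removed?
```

After line 1: d = {'a': 4, 'b': 5, 'c': 2}
After line 2 (pop 'b' returns 5): d = {'a': 4, 'c': 2}, removed = 5
After line 3 (pop 'z' missing, returns default 124): d = {'a': 4, 'c': 2}, y = 124

5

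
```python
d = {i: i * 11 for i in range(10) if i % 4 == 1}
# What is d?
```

{1: 11, 5: 55, 9: 99}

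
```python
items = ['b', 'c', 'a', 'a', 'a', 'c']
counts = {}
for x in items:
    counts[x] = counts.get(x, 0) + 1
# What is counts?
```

Initial: counts = {}, items = ['b', 'c', 'a', 'a', 'a', 'c']
See 'b': counts = {'b': 1}
See 'c': counts = {'b': 1, 'c': 1}
See 'a': counts = {'b': 1, 'c': 1, 'a': 1}
See 'a': counts = {'b': 1, 'c': 1, 'a': 2}
See 'a': counts = {'b': 1, 'c': 1, 'a': 3}
See 'c': counts = {'b': 1, 'c': 2, 'a': 3}

{'b': 1, 'c': 2, 'a': 3}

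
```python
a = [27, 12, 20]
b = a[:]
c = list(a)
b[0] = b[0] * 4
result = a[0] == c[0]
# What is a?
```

After line 1: a = [27, 12, 20]
After line 2 (b = a[:], copy): a = [27, 12, 20], b = [27, 12, 20]
After line 3 (c = list(a) is a copy, new object): c = [27, 12, 20]
After line 4 (b[0] = 27 * 4 = 108; only b mutates (copy)): a = [27, 12, 20], b = [108, 12, 20], c = [27, 12, 20]
After line 5 (a[0] = 27, c[0] = 27; result = True)

[27, 12, 20]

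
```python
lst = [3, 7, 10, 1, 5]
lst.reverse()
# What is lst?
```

[5, 1, 10, 7, 3]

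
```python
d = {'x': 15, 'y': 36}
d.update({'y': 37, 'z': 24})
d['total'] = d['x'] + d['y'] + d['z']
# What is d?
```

After line 1: d = {'x': 15, 'y': 36}
After line 2 (y overwritten, z added): d = {'x': 15, 'y': 37, 'z': 24}
After line 3 (total = 15 + 37 + 24 = 76): d = {'x': 15, 'y': 37, 'z': 24, 'total': 76}

{'x': 15, 'y': 37, 'z': 24, 'total': 76}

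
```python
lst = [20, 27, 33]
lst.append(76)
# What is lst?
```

[20, 27, 33, 76]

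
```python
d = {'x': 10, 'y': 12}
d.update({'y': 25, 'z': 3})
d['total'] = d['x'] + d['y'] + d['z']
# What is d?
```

After line 1: d = {'x': 10, 'y': 12}
After line 2 (y overwritten, z added): d = {'x': 10, 'y': 25, 'z': 3}
After line 3 (total = 10 + 25 + 3 = 38): d = {'x': 10, 'y': 25, 'z': 3, 'total': 38}

{'x': 10, 'y': 25, 'z': 3, 'total': 38}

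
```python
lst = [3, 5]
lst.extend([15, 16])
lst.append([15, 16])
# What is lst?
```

After line 1: lst = [3, 5]
After line 2 (extend unpacks [15, 16]): lst = [3, 5, 15, 16]
After line 3 (append adds [15, 16] as single element): lst = [3, 5, 15, 16, [15, 16]]

[3, 5, 15, 16, [15, 16]]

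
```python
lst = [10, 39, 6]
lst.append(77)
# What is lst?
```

[10, 39, 6, 77]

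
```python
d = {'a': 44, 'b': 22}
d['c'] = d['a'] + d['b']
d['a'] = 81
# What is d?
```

After line 1: d = {'a': 44, 'b': 22}
After line 2 (d['c'] = 44 + 22): d = {'a': 44, 'b': 22, 'c': 66}
After line 3: d = {'a': 81, 'b': 22, 'c': 66}

{'a': 81, 'b': 22, 'c': 66}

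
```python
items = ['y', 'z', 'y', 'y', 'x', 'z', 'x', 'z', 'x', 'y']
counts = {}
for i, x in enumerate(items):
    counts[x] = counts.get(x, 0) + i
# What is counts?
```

Initial: counts = {}, items = ['y', 'z', 'y', 'y', 'x', 'z', 'x', 'z', 'x', 'y']
i=0, x='y': counts = {'y': 0}
i=1, x='z': counts = {'y': 0, 'z': 1}
i=2, x='y': counts = {'y': 2, 'z': 1}
i=3, x='y': counts = {'y': 5, 'z': 1}
i=4, x='x': counts = {'y': 5, 'z': 1, 'x': 4}
i=5, x='z': counts = {'y': 5, 'z': 6, 'x': 4}
i=6, x='x': counts = {'y': 5, 'z': 6, 'x': 10}
i=7, x='z': counts = {'y': 5, 'z': 13, 'x': 10}
i=8, x='x': counts = {'y': 5, 'z': 13, 'x': 18}
i=9, x='y': counts = {'y': 14, 'z': 13, 'x': 18}

{'y': 14, 'z': 13, 'x': 18}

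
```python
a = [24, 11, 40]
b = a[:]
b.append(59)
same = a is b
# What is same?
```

After line 1: a = [24, 11, 40]
After line 2 (b = a[:] is a shallow copy, new object): a = [24, 11, 40], b = [24, 11, 40]
After line 3 (append only mutates b): a = [24, 11, 40], b = [24, 11, 40, 59]
After line 4 (same = a is b; different objects -> False): same = False

False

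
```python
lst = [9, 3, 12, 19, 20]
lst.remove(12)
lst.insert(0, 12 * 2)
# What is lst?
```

After line 1: lst = [9, 3, 12, 19, 20]
After line 2 (remove first 12): lst = [9, 3, 19, 20]
After line 3 (insert 24 at index 0): lst = [24, 9, 3, 19, 20]

[24, 9, 3, 19, 20]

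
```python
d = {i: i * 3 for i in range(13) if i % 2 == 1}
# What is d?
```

{1: 3, 3: 9, 5: 15, 7: 21, 9: 27, 11: 33}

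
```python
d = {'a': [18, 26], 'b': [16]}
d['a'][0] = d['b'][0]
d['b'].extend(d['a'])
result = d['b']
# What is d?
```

After line 1: d = {'a': [18, 26], 'b': [16]}
After line 2 (a[0] = b[0] = 16): d = {'a': [16, 26], 'b': [16]}
After line 3 (b.extend(a) appends [16, 26]): d = {'a': [16, 26], 'b': [16, 16, 26]}
After line 4: result = d['b'] = [16, 16, 26]

{'a': [16, 26], 'b': [16, 16, 26]}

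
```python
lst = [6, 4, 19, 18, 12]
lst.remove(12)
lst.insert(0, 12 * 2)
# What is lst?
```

After line 1: lst = [6, 4, 19, 18, 12]
After line 2 (remove first 12): lst = [6, 4, 19, 18]
After line 3 (insert 24 at index 0): lst = [24, 6, 4, 19, 18]

[24, 6, 4, 19, 18]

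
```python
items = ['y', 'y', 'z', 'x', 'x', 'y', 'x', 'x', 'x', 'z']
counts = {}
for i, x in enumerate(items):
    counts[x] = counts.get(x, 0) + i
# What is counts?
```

Initial: counts = {}, items = ['y', 'y', 'z', 'x', 'x', 'y', 'x', 'x', 'x', 'z']
i=0, x='y': counts = {'y': 0}
i=1, x='y': counts = {'y': 1}
i=2, x='z': counts = {'y': 1, 'z': 2}
i=3, x='x': counts = {'y': 1, 'z': 2, 'x': 3}
i=4, x='x': counts = {'y': 1, 'z': 2, 'x': 7}
i=5, x='y': counts = {'y': 6, 'z': 2, 'x': 7}
i=6, x='x': counts = {'y': 6, 'z': 2, 'x': 13}
i=7, x='x': counts = {'y': 6, 'z': 2, 'x': 20}
i=8, x='x': counts = {'y': 6, 'z': 2, 'x': 28}
i=9, x='z': counts = {'y': 6, 'z': 11, 'x': 28}

{'y': 6, 'z': 11, 'x': 28}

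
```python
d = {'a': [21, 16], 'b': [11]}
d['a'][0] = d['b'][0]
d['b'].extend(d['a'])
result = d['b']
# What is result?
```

After line 1: d = {'a': [21, 16], 'b': [11]}
After line 2 (a[0] = b[0] = 11): d = {'a': [11, 16], 'b': [11]}
After line 3 (b.extend(a) appends [11, 16]): d = {'a': [11, 16], 'b': [11, 11, 16]}
After line 4: result = d['b'] = [11, 11, 16]

[11, 11, 16]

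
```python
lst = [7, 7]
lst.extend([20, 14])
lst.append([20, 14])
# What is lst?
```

After line 1: lst = [7, 7]
After line 2 (extend unpacks [20, 14]): lst = [7, 7, 20, 14]
After line 3 (append adds [20, 14] as single element): lst = [7, 7, 20, 14, [20, 14]]

[7, 7, 20, 14, [20, 14]]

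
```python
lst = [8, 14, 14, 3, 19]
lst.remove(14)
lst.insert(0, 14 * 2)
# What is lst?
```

After line 1: lst = [8, 14, 14, 3, 19]
After line 2 (remove first 14): lst = [8, 14, 3, 19]
After line 3 (insert 28 at index 0): lst = [28, 8, 14, 3, 19]

[28, 8, 14, 3, 19]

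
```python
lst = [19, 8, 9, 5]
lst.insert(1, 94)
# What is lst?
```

[19, 94, 8, 9, 5]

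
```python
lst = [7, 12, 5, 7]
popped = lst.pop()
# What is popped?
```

7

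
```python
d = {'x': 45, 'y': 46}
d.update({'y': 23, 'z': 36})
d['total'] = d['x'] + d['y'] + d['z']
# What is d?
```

After line 1: d = {'x': 45, 'y': 46}
After line 2 (y overwritten, z added): d = {'x': 45, 'y': 23, 'z': 36}
After line 3 (total = 45 + 23 + 36 = 104): d = {'x': 45, 'y': 23, 'z': 36, 'total': 104}

{'x': 45, 'y': 23, 'z': 36, 'total': 104}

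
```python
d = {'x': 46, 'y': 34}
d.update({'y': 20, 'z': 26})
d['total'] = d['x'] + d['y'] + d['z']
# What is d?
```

After line 1: d = {'x': 46, 'y': 34}
After line 2 (y overwritten, z added): d = {'x': 46, 'y': 20, 'z': 26}
After line 3 (total = 46 + 20 + 26 = 92): d = {'x': 46, 'y': 20, 'z': 26, 'total': 92}

{'x': 46, 'y': 20, 'z': 26, 'total': 92}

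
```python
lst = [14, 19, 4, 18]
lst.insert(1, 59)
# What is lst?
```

[14, 59, 19, 4, 18]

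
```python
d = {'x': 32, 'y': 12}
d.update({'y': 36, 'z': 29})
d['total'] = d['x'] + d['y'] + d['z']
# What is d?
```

After line 1: d = {'x': 32, 'y': 12}
After line 2 (y overwritten, z added): d = {'x': 32, 'y': 36, 'z': 29}
After line 3 (total = 32 + 36 + 29 = 97): d = {'x': 32, 'y': 36, 'z': 29, 'total': 97}

{'x': 32, 'y': 36, 'z': 29, 'total': 97}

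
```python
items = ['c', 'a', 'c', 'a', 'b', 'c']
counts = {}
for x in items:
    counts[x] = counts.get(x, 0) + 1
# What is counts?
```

Initial: counts = {}, items = ['c', 'a', 'c', 'a', 'b', 'c']
See 'c': counts = {'c': 1}
See 'a': counts = {'c': 1, 'a': 1}
See 'c': counts = {'c': 2, 'a': 1}
See 'a': counts = {'c': 2, 'a': 2}
See 'b': counts = {'c': 2, 'a': 2, 'b': 1}
See 'c': counts = {'c': 3, 'a': 2, 'b': 1}

{'c': 3, 'a': 2, 'b': 1}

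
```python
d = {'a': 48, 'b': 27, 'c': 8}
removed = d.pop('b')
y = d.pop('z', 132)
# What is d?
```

After line 1: d = {'a': 48, 'b': 27, 'c': 8}
After line 2 (pop 'b' returns 27): d = {'a': 48, 'c': 8}, removed = 27
After line 3 (pop 'z' missing, returns default 132): d = {'a': 48, 'c': 8}, y = 132

{'a': 48, 'c': 8}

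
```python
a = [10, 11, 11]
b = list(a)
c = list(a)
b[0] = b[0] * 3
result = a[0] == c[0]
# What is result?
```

After line 1: a = [10, 11, 11]
After line 2 (b = list(a), copy): a = [10, 11, 11], b = [10, 11, 11]
After line 3 (c = list(a) is a copy, new object): c = [10, 11, 11]
After line 4 (b[0] = 10 * 3 = 30; only b mutates (copy)): a = [10, 11, 11], b = [30, 11, 11], c = [10, 11, 11]
After line 5 (a[0] = 10, c[0] = 10; result = True)

True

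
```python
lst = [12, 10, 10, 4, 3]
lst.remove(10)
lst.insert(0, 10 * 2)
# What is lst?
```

After line 1: lst = [12, 10, 10, 4, 3]
After line 2 (remove first 10): lst = [12, 10, 4, 3]
After line 3 (insert 20 at index 0): lst = [20, 12, 10, 4, 3]

[20, 12, 10, 4, 3]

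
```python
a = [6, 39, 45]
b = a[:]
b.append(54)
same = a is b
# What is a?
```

After line 1: a = [6, 39, 45]
After line 2 (b = a[:] is a shallow copy, new object): a = [6, 39, 45], b = [6, 39, 45]
After line 3 (append only mutates b): a = [6, 39, 45], b = [6, 39, 45, 54]
After line 4 (same = a is b; different objects -> False): same = False

[6, 39, 45]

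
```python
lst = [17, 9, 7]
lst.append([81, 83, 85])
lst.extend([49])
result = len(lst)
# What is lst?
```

After line 1: lst = [17, 9, 7]
After line 2 (append adds [81, 83, 85] as single element): lst = [17, 9, 7, [81, 83, 85]]
After line 3 (extend unpacks [49], adds 49): lst = [17, 9, 7, [81, 83, 85], 49]
After line 4: result = len(lst) = 5

[17, 9, 7, [81, 83, 85], 49]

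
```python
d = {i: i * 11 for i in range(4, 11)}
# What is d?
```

{4: 44, 5: 55, 6: 66, 7: 77, 8: 88, 9: 99, 10: 110}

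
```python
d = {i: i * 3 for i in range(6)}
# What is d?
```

{0: 0, 1: 3, 2: 6, 3: 9, 4: 12, 5: 15}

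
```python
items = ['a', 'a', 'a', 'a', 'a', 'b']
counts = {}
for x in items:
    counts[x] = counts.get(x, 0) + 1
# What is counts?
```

Initial: counts = {}, items = ['a', 'a', 'a', 'a', 'a', 'b']
See 'a': counts = {'a': 1}
See 'a': counts = {'a': 2}
See 'a': counts = {'a': 3}
See 'a': counts = {'a': 4}
See 'a': counts = {'a': 5}
See 'b': counts = {'a': 5, 'b': 1}

{'a': 5, 'b': 1}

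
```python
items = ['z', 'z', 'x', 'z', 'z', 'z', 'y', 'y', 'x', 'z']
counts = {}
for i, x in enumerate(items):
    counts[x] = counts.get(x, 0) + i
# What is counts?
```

Initial: counts = {}, items = ['z', 'z', 'x', 'z', 'z', 'z', 'y', 'y', 'x', 'z']
i=0, x='z': counts = {'z': 0}
i=1, x='z': counts = {'z': 1}
i=2, x='x': counts = {'z': 1, 'x': 2}
i=3, x='z': counts = {'z': 4, 'x': 2}
i=4, x='z': counts = {'z': 8, 'x': 2}
i=5, x='z': counts = {'z': 13, 'x': 2}
i=6, x='y': counts = {'z': 13, 'x': 2, 'y': 6}
i=7, x='y': counts = {'z': 13, 'x': 2, 'y': 13}
i=8, x='x': counts = {'z': 13, 'x': 10, 'y': 13}
i=9, x='z': counts = {'z': 22, 'x': 10, 'y': 13}

{'z': 22, 'x': 10, 'y': 13}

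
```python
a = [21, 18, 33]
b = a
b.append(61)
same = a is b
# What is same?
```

After line 1: a = [21, 18, 33]
After line 2 (b = a is an alias, same object): a = [21, 18, 33], b = [21, 18, 33]
After line 3 (b.append mutates the shared list): a = [21, 18, 33, 61], b = [21, 18, 33, 61]
After line 4 (same = a is b; same object -> True): same = True

True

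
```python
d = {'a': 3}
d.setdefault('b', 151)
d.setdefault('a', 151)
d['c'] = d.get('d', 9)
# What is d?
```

After line 1: d = {'a': 3}
After line 2 (setdefault adds 'b'=151): d = {'a': 3, 'b': 151}
After line 3 (setdefault 'a' no-op, already exists): d = {'a': 3, 'b': 151}
After line 4 (get('d', 9) returns default since 'd' not in d): d = {'a': 3, 'b': 151, 'c': 9}

{'a': 3, 'b': 151, 'c': 9}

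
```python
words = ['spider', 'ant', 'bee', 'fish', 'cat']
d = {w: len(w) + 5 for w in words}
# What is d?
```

{'spider': 11, 'ant': 8, 'bee': 8, 'fish': 9, 'cat': 8}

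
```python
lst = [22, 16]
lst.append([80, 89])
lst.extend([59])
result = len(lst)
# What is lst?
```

After line 1: lst = [22, 16]
After line 2 (append adds [80, 89] as single element): lst = [22, 16, [80, 89]]
After line 3 (extend unpacks [59], adds 59): lst = [22, 16, [80, 89], 59]
After line 4: result = len(lst) = 4

[22, 16, [80, 89], 59]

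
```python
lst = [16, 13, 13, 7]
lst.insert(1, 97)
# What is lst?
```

[16, 97, 13, 13, 7]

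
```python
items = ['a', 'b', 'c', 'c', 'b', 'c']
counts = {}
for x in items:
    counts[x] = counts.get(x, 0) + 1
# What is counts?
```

Initial: counts = {}, items = ['a', 'b', 'c', 'c', 'b', 'c']
See 'a': counts = {'a': 1}
See 'b': counts = {'a': 1, 'b': 1}
See 'c': counts = {'a': 1, 'b': 1, 'c': 1}
See 'c': counts = {'a': 1, 'b': 1, 'c': 2}
See 'b': counts = {'a': 1, 'b': 2, 'c': 2}
See 'c': counts = {'a': 1, 'b': 2, 'c': 3}

{'a': 1, 'b': 2, 'c': 3}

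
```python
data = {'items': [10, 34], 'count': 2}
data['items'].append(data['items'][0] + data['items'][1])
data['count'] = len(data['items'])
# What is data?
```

After line 1: data = {'items': [10, 34], 'count': 2}
After line 2 (append 10 + 34 = 44): data = {'items': [10, 34, 44], 'count': 2}
After line 3 (count = len(items) = 3): data = {'items': [10, 34, 44], 'count': 3}

{'items': [10, 34, 44], 'count': 3}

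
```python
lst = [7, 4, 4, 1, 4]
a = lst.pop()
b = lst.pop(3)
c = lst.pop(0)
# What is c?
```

After line 1: lst = [7, 4, 4, 1, 4]
After line 2 (pop() -> a = 4): lst = [7, 4, 4, 1]
After line 3 (pop(3) -> b = 1): lst = [7, 4, 4]
After line 4 (pop(0) -> c = 7): lst = [4, 4]

7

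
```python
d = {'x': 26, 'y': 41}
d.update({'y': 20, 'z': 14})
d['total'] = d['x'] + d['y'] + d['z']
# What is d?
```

After line 1: d = {'x': 26, 'y': 41}
After line 2 (y overwritten, z added): d = {'x': 26, 'y': 20, 'z': 14}
After line 3 (total = 26 + 20 + 14 = 60): d = {'x': 26, 'y': 20, 'z': 14, 'total': 60}

{'x': 26, 'y': 20, 'z': 14, 'total': 60}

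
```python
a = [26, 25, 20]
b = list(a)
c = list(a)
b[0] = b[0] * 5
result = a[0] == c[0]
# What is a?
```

After line 1: a = [26, 25, 20]
After line 2 (b = list(a), copy): a = [26, 25, 20], b = [26, 25, 20]
After line 3 (c = list(a) is a copy, new object): c = [26, 25, 20]
After line 4 (b[0] = 26 * 5 = 130; only b mutates (copy)): a = [26, 25, 20], b = [130, 25, 20], c = [26, 25, 20]
After line 5 (a[0] = 26, c[0] = 26; result = True)

[26, 25, 20]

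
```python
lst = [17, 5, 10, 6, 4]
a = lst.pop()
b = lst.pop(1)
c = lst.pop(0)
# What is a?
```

After line 1: lst = [17, 5, 10, 6, 4]
After line 2 (pop() -> a = 4): lst = [17, 5, 10, 6]
After line 3 (pop(1) -> b = 5): lst = [17, 10, 6]
After line 4 (pop(0) -> c = 17): lst = [10, 6]

4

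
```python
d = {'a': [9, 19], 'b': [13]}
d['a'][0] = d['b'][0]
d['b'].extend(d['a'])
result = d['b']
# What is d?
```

After line 1: d = {'a': [9, 19], 'b': [13]}
After line 2 (a[0] = b[0] = 13): d = {'a': [13, 19], 'b': [13]}
After line 3 (b.extend(a) appends [13, 19]): d = {'a': [13, 19], 'b': [13, 13, 19]}
After line 4: result = d['b'] = [13, 13, 19]

{'a': [13, 19], 'b': [13, 13, 19]}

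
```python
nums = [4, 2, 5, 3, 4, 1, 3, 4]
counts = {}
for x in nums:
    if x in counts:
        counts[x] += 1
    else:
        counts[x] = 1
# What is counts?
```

Initial: counts = {}, nums = [4, 2, 5, 3, 4, 1, 3, 4]
See 4: counts = {4: 1}
See 2: counts = {4: 1, 2: 1}
See 5: counts = {4: 1, 2: 1, 5: 1}
See 3: counts = {4: 1, 2: 1, 5: 1, 3: 1}
See 4: counts = {4: 2, 2: 1, 5: 1, 3: 1}
See 1: counts = {4: 2, 2: 1, 5: 1, 3: 1, 1: 1}
See 3: counts = {4: 2, 2: 1, 5: 1, 3: 2, 1: 1}
See 4: counts = {4: 3, 2: 1, 5: 1, 3: 2, 1: 1}

{4: 3, 2: 1, 5: 1, 3: 2, 1: 1}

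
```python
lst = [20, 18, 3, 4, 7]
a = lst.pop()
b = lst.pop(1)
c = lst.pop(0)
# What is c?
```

After line 1: lst = [20, 18, 3, 4, 7]
After line 2 (pop() -> a = 7): lst = [20, 18, 3, 4]
After line 3 (pop(1) -> b = 18): lst = [20, 3, 4]
After line 4 (pop(0) -> c = 20): lst = [3, 4]

20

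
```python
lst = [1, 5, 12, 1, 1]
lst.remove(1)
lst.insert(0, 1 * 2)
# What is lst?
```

After line 1: lst = [1, 5, 12, 1, 1]
After line 2 (remove first 1): lst = [5, 12, 1, 1]
After line 3 (insert 2 at index 0): lst = [2, 5, 12, 1, 1]

[2, 5, 12, 1, 1]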